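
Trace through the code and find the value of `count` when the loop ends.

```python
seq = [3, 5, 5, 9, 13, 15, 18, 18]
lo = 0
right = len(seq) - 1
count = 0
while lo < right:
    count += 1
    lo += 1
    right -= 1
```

Let's trace through this code step by step.

Initialize: seq = [3, 5, 5, 9, 13, 15, 18, 18]
Initialize: lo = 0
Initialize: right = 7
Initialize: count = 0
Entering loop: while lo < right:
After iteration 1: lo = 1, right = 6, count = 1
After iteration 2: lo = 2, right = 5, count = 2
After iteration 3: lo = 3, right = 4, count = 3
After iteration 4: lo = 4, right = 3, count = 4
Loop ends.

Final answer: 4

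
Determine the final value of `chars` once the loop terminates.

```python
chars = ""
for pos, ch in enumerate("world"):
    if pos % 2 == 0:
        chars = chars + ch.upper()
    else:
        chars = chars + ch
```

Let's trace through this code step by step.

Initialize: chars = ''
Entering loop: for pos, ch in enumerate("world"):
After iteration 1: pos = 0, ch = 'w', chars = 'W'
After iteration 2: pos = 1, ch = 'o', chars = 'Wo'
After iteration 3: pos = 2, ch = 'r', chars = 'WoR'
After iteration 4: pos = 3, ch = 'l', chars = 'WoRl'
After iteration 5: pos = 4, ch = 'd', chars = 'WoRlD'
Loop ends.

Final answer: 'WoRlD'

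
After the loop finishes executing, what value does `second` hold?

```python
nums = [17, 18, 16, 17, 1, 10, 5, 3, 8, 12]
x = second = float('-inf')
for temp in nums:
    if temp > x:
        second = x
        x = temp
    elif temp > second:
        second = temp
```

Let's trace through this code step by step.

Initialize: nums = [17, 18, 16, 17, 1, 10, 5, 3, 8, 12]
Initialize: x = -inf
Initialize: second = -inf
Entering loop: for temp in nums:
After iteration 1: temp = 17, x = 17, second = -inf
After iteration 2: temp = 18, x = 18, second = 17
After iteration 3: temp = 16, x = 18, second = 17
After iteration 4: temp = 17, x = 18, second = 17
After iteration 5: temp = 1, x = 18, second = 17
After iteration 6: temp = 10, x = 18, second = 17
After iteration 7: temp = 5, x = 18, second = 17
After iteration 8: temp = 3, x = 18, second = 17
After iteration 9: temp = 8, x = 18, second = 17
After iteration 10: temp = 12, x = 18, second = 17
Loop ends.

Final answer: 17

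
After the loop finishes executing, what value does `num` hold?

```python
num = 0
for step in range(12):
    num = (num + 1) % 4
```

Let's trace through this code step by step.

Initialize: num = 0
Entering loop: for step in range(12):
After iteration 1: step = 0, num = 1
After iteration 2: step = 1, num = 2
After iteration 3: step = 2, num = 3
After iteration 4: step = 3, num = 0
After iteration 5: step = 4, num = 1
After iteration 6: step = 5, num = 2
After iteration 7: step = 6, num = 3
After iteration 8: step = 7, num = 0
After iteration 9: step = 8, num = 1
After iteration 10: step = 9, num = 2
After iteration 11: step = 10, num = 3
After iteration 12: step = 11, num = 0
Loop ends.

Final answer: 0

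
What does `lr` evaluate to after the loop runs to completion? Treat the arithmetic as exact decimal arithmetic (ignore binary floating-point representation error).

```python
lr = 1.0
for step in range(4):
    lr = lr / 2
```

Let's trace through this code step by step.

Initialize: lr = 1.0
Entering loop: for step in range(4):
After iteration 1: step = 0, lr = 0.5
After iteration 2: step = 1, lr = 0.25
After iteration 3: step = 2, lr = 0.125
After iteration 4: step = 3, lr = 0.0625
Loop ends.

Final answer: 0.0625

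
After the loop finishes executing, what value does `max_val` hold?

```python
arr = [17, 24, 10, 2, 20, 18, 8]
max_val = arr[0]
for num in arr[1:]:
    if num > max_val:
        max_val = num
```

Let's trace through this code step by step.

Initialize: arr = [17, 24, 10, 2, 20, 18, 8]
Initialize: max_val = 17
Entering loop: for num in arr[1:]:
After iteration 1: num = 24, max_val = 24
After iteration 2: num = 10, max_val = 24
After iteration 3: num = 2, max_val = 24
After iteration 4: num = 20, max_val = 24
After iteration 5: num = 18, max_val = 24
After iteration 6: num = 8, max_val = 24
Loop ends.

Final answer: 24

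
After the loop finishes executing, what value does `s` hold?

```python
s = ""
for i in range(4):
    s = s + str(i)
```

Let's trace through this code step by step.

Initialize: s = ''
Entering loop: for i in range(4):
After iteration 1: i = 0, s = '0'
After iteration 2: i = 1, s = '01'
After iteration 3: i = 2, s = '012'
After iteration 4: i = 3, s = '0123'
Loop ends.

Final answer: '0123'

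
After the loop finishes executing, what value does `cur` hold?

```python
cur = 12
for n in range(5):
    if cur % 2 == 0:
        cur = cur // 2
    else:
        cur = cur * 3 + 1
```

Let's trace through this code step by step.

Initialize: cur = 12
Entering loop: for n in range(5):
After iteration 1: n = 0, cur = 6
After iteration 2: n = 1, cur = 3
After iteration 3: n = 2, cur = 10
After iteration 4: n = 3, cur = 5
After iteration 5: n = 4, cur = 16
Loop ends.

Final answer: 16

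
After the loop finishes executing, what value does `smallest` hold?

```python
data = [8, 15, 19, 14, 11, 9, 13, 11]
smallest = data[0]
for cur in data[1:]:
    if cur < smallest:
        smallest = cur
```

Let's trace through this code step by step.

Initialize: data = [8, 15, 19, 14, 11, 9, 13, 11]
Initialize: smallest = 8
Entering loop: for cur in data[1:]:
After iteration 1: cur = 15, smallest = 8
After iteration 2: cur = 19, smallest = 8
After iteration 3: cur = 14, smallest = 8
After iteration 4: cur = 11, smallest = 8
After iteration 5: cur = 9, smallest = 8
After iteration 6: cur = 13, smallest = 8
After iteration 7: cur = 11, smallest = 8
Loop ends.

Final answer: 8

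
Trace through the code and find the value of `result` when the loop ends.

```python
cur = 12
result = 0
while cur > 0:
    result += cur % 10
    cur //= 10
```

Let's trace through this code step by step.

Initialize: cur = 12
Initialize: result = 0
Entering loop: while cur > 0:
After iteration 1: cur = 1, result = 2
After iteration 2: cur = 0, result = 3
Loop ends.

Final answer: 3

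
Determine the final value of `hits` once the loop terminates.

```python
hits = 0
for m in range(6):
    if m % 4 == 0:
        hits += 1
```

Let's trace through this code step by step.

Initialize: hits = 0
Entering loop: for m in range(6):
After iteration 1: m = 0, hits = 1
After iteration 2: m = 1, hits = 1
After iteration 3: m = 2, hits = 1
After iteration 4: m = 3, hits = 1
After iteration 5: m = 4, hits = 2
After iteration 6: m = 5, hits = 2
Loop ends.

Final answer: 2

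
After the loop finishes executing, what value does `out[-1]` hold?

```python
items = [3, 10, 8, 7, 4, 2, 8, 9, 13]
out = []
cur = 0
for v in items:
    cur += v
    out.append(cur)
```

Let's trace through this code step by step.

Initialize: items = [3, 10, 8, 7, 4, 2, 8, 9, 13]
Initialize: out = []
Initialize: cur = 0
Entering loop: for v in items:
After iteration 1: v = 3, out = [3], cur = 3
After iteration 2: v = 10, out = [3, 13], cur = 13
After iteration 3: v = 8, out = [3, 13, 21], cur = 21
After iteration 4: v = 7, out = [3, 13, 21, 28], cur = 28
After iteration 5: v = 4, out = [3, 13, 21, 28, 32], cur = 32
After iteration 6: v = 2, out = [3, 13, 21, 28, 32, 34], cur = 34
After iteration 7: v = 8, out = [3, 13, 21, 28, 32, 34, 42], cur = 42
After iteration 8: v = 9, out = [3, 13, 21, 28, 32, 34, 42, 51], cur = 51
After iteration 9: v = 13, out = [3, 13, 21, 28, 32, 34, 42, 51, 64], cur = 64
Loop ends.
out[-1] = 64

Final answer: 64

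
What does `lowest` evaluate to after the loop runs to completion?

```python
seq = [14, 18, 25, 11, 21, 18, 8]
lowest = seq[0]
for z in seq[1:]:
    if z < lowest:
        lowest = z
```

Let's trace through this code step by step.

Initialize: seq = [14, 18, 25, 11, 21, 18, 8]
Initialize: lowest = 14
Entering loop: for z in seq[1:]:
After iteration 1: z = 18, lowest = 14
After iteration 2: z = 25, lowest = 14
After iteration 3: z = 11, lowest = 11
After iteration 4: z = 21, lowest = 11
After iteration 5: z = 18, lowest = 11
After iteration 6: z = 8, lowest = 8
Loop ends.

Final answer: 8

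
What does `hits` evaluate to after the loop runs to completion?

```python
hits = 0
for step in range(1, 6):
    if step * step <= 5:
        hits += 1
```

Let's trace through this code step by step.

Initialize: hits = 0
Entering loop: for step in range(1, 6):
After iteration 1: step = 1, hits = 1
After iteration 2: step = 2, hits = 2
After iteration 3: step = 3, hits = 2
After iteration 4: step = 4, hits = 2
After iteration 5: step = 5, hits = 2
Loop ends.

Final answer: 2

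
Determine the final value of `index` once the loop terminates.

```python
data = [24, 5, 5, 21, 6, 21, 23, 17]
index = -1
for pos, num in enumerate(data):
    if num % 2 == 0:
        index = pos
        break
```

Let's trace through this code step by step.

Initialize: data = [24, 5, 5, 21, 6, 21, 23, 17]
Initialize: index = -1
Entering loop: for pos, num in enumerate(data):
After iteration 1: pos = 0, num = 24, index = 0
Loop ends.

Final answer: 0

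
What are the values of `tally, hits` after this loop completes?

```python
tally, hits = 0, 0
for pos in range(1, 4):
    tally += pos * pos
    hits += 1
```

Let's trace through this code step by step.

Initialize: tally = 0
Initialize: hits = 0
Entering loop: for pos in range(1, 4):
After iteration 1: pos = 1, tally = 1, hits = 1
After iteration 2: pos = 2, tally = 5, hits = 2
After iteration 3: pos = 3, tally = 14, hits = 3
Loop ends.

Final answer: 14, 3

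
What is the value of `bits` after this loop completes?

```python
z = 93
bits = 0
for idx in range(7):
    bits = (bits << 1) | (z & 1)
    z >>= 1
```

Let's trace through this code step by step.

Initialize: z = 93
Initialize: bits = 0
Entering loop: for idx in range(7):
After iteration 1: idx = 0, z = 46, bits = 1
After iteration 2: idx = 1, z = 23, bits = 2
After iteration 3: idx = 2, z = 11, bits = 5
After iteration 4: idx = 3, z = 5, bits = 11
After iteration 5: idx = 4, z = 2, bits = 23
After iteration 6: idx = 5, z = 1, bits = 46
After iteration 7: idx = 6, z = 0, bits = 93
Loop ends.

Final answer: 93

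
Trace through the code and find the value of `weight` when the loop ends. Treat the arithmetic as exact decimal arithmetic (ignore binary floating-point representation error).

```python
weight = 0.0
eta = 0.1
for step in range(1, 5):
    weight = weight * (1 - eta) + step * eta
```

Let's trace through this code step by step.

Initialize: weight = 0.0
Initialize: eta = 0.1
Entering loop: for step in range(1, 5):
After iteration 1: step = 1, weight = 0.1
After iteration 2: step = 2, weight = 0.29
After iteration 3: step = 3, weight = 0.561
After iteration 4: step = 4, weight = 0.9049
Loop ends.

Final answer: 0.9049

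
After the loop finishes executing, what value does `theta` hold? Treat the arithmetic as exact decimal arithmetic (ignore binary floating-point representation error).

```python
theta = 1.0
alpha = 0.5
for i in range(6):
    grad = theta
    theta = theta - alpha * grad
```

Let's trace through this code step by step.

Initialize: theta = 1.0
Initialize: alpha = 0.5
Entering loop: for i in range(6):
After iteration 1: i = 0, theta = 0.5, grad = 1.0
After iteration 2: i = 1, theta = 0.25, grad = 0.5
After iteration 3: i = 2, theta = 0.125, grad = 0.25
After iteration 4: i = 3, theta = 0.0625, grad = 0.125
After iteration 5: i = 4, theta = 0.03125, grad = 0.0625
After iteration 6: i = 5, theta = 0.015625, grad = 0.03125
Loop ends.

Final answer: 0.015625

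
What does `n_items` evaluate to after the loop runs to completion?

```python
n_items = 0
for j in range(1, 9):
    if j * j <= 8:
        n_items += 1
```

Let's trace through this code step by step.

Initialize: n_items = 0
Entering loop: for j in range(1, 9):
After iteration 1: j = 1, n_items = 1
After iteration 2: j = 2, n_items = 2
After iteration 3: j = 3, n_items = 2
After iteration 4: j = 4, n_items = 2
After iteration 5: j = 5, n_items = 2
After iteration 6: j = 6, n_items = 2
After iteration 7: j = 7, n_items = 2
After iteration 8: j = 8, n_items = 2
Loop ends.

Final answer: 2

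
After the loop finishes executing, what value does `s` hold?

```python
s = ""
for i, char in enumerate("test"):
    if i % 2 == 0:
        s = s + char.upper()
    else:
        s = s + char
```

Let's trace through this code step by step.

Initialize: s = ''
Entering loop: for i, char in enumerate("test"):
After iteration 1: i = 0, char = 't', s = 'T'
After iteration 2: i = 1, char = 'e', s = 'Te'
After iteration 3: i = 2, char = 's', s = 'TeS'
After iteration 4: i = 3, char = 't', s = 'TeSt'
Loop ends.

Final answer: 'TeSt'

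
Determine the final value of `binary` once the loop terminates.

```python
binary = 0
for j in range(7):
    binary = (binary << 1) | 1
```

Let's trace through this code step by step.

Initialize: binary = 0
Entering loop: for j in range(7):
After iteration 1: j = 0, binary = 1
After iteration 2: j = 1, binary = 3
After iteration 3: j = 2, binary = 7
After iteration 4: j = 3, binary = 15
After iteration 5: j = 4, binary = 31
After iteration 6: j = 5, binary = 63
After iteration 7: j = 6, binary = 127
Loop ends.

Final answer: 127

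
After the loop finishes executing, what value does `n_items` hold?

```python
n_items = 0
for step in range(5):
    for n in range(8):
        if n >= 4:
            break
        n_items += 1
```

Let's trace through this code step by step.

Initialize: n_items = 0
Entering loop: for step in range(5):
After iteration 1: step = 0, n_items = 4
After iteration 2: step = 1, n_items = 8
After iteration 3: step = 2, n_items = 12
After iteration 4: step = 3, n_items = 16
After iteration 5: step = 4, n_items = 20
Loop ends.

Final answer: 20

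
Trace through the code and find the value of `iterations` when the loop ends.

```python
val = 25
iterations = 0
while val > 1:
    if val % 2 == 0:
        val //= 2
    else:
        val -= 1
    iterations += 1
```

Let's trace through this code step by step.

Initialize: val = 25
Initialize: iterations = 0
Entering loop: while val > 1:
After iteration 1: val = 24, iterations = 1
After iteration 2: val = 12, iterations = 2
After iteration 3: val = 6, iterations = 3
After iteration 4: val = 3, iterations = 4
After iteration 5: val = 2, iterations = 5
After iteration 6: val = 1, iterations = 6
Loop ends.

Final answer: 6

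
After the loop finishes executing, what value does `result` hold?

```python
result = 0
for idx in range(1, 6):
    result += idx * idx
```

Let's trace through this code step by step.

Initialize: result = 0
Entering loop: for idx in range(1, 6):
After iteration 1: idx = 1, result = 1
After iteration 2: idx = 2, result = 5
After iteration 3: idx = 3, result = 14
After iteration 4: idx = 4, result = 30
After iteration 5: idx = 5, result = 55
Loop ends.

Final answer: 55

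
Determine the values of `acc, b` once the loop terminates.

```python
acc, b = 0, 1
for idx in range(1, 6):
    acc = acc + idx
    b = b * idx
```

Let's trace through this code step by step.

Initialize: acc = 0
Initialize: b = 1
Entering loop: for idx in range(1, 6):
After iteration 1: idx = 1, acc = 1, b = 1
After iteration 2: idx = 2, acc = 3, b = 2
After iteration 3: idx = 3, acc = 6, b = 6
After iteration 4: idx = 4, acc = 10, b = 24
After iteration 5: idx = 5, acc = 15, b = 120
Loop ends.

Final answer: 15, 120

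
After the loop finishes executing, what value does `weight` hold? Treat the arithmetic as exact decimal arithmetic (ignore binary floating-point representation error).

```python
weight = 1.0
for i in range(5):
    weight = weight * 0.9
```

Let's trace through this code step by step.

Initialize: weight = 1.0
Entering loop: for i in range(5):
After iteration 1: i = 0, weight = 0.9
After iteration 2: i = 1, weight = 0.81
After iteration 3: i = 2, weight = 0.729
After iteration 4: i = 3, weight = 0.6561
After iteration 5: i = 4, weight = 0.59049
Loop ends.

Final answer: 0.59049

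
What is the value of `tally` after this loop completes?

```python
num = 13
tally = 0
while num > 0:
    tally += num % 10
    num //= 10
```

Let's trace through this code step by step.

Initialize: num = 13
Initialize: tally = 0
Entering loop: while num > 0:
After iteration 1: num = 1, tally = 3
After iteration 2: num = 0, tally = 4
Loop ends.

Final answer: 4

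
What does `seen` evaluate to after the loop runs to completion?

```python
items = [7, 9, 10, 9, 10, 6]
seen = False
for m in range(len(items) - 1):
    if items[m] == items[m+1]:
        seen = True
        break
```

Let's trace through this code step by step.

Initialize: items = [7, 9, 10, 9, 10, 6]
Initialize: seen = False
Entering loop: for m in range(len(items) - 1):
After iteration 1: m = 0, seen = False
After iteration 2: m = 1, seen = False
After iteration 3: m = 2, seen = False
After iteration 4: m = 3, seen = False
After iteration 5: m = 4, seen = False
Loop ends.

Final answer: False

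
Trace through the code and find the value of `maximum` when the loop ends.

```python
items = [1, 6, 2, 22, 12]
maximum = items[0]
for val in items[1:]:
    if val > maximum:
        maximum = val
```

Let's trace through this code step by step.

Initialize: items = [1, 6, 2, 22, 12]
Initialize: maximum = 1
Entering loop: for val in items[1:]:
After iteration 1: val = 6, maximum = 6
After iteration 2: val = 2, maximum = 6
After iteration 3: val = 22, maximum = 22
After iteration 4: val = 12, maximum = 22
Loop ends.

Final answer: 22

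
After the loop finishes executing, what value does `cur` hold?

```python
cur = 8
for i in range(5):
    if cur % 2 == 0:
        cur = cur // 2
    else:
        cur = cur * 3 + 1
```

Let's trace through this code step by step.

Initialize: cur = 8
Entering loop: for i in range(5):
After iteration 1: i = 0, cur = 4
After iteration 2: i = 1, cur = 2
After iteration 3: i = 2, cur = 1
After iteration 4: i = 3, cur = 4
After iteration 5: i = 4, cur = 2
Loop ends.

Final answer: 2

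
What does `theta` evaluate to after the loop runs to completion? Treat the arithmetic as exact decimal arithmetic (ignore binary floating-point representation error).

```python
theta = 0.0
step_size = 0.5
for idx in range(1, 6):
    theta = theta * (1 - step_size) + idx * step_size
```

Let's trace through this code step by step.

Initialize: theta = 0.0
Initialize: step_size = 0.5
Entering loop: for idx in range(1, 6):
After iteration 1: idx = 1, theta = 0.5
After iteration 2: idx = 2, theta = 1.25
After iteration 3: idx = 3, theta = 2.125
After iteration 4: idx = 4, theta = 3.0625
After iteration 5: idx = 5, theta = 4.03125
Loop ends.

Final answer: 4.03125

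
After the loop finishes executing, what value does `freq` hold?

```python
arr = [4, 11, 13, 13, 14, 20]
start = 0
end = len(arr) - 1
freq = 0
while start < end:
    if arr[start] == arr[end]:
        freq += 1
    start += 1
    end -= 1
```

Let's trace through this code step by step.

Initialize: arr = [4, 11, 13, 13, 14, 20]
Initialize: start = 0
Initialize: end = 5
Initialize: freq = 0
Entering loop: while start < end:
After iteration 1: start = 1, end = 4, freq = 0
After iteration 2: start = 2, end = 3, freq = 0
After iteration 3: start = 3, end = 2, freq = 1
Loop ends.

Final answer: 1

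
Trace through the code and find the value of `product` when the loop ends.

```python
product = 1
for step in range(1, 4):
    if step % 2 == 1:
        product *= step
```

Let's trace through this code step by step.

Initialize: product = 1
Entering loop: for step in range(1, 4):
After iteration 1: step = 1, product = 1
After iteration 2: step = 2, product = 1
After iteration 3: step = 3, product = 3
Loop ends.

Final answer: 3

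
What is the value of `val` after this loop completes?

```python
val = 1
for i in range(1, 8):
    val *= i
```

Let's trace through this code step by step.

Initialize: val = 1
Entering loop: for i in range(1, 8):
After iteration 1: i = 1, val = 1
After iteration 2: i = 2, val = 2
After iteration 3: i = 3, val = 6
After iteration 4: i = 4, val = 24
After iteration 5: i = 5, val = 120
After iteration 6: i = 6, val = 720
After iteration 7: i = 7, val = 5040
Loop ends.

Final answer: 5040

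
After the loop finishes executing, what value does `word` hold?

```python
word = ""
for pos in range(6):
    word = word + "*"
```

Let's trace through this code step by step.

Initialize: word = ''
Entering loop: for pos in range(6):
After iteration 1: pos = 0, word = '*'
After iteration 2: pos = 1, word = '**'
After iteration 3: pos = 2, word = '***'
After iteration 4: pos = 3, word = '****'
After iteration 5: pos = 4, word = '*****'
After iteration 6: pos = 5, word = '******'
Loop ends.

Final answer: '******'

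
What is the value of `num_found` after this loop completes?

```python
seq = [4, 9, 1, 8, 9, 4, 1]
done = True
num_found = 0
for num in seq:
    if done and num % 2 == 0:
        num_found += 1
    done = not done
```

Let's trace through this code step by step.

Initialize: seq = [4, 9, 1, 8, 9, 4, 1]
Initialize: done = True
Initialize: num_found = 0
Entering loop: for num in seq:
After iteration 1: num = 4, done = False, num_found = 1
After iteration 2: num = 9, done = True, num_found = 1
After iteration 3: num = 1, done = False, num_found = 1
After iteration 4: num = 8, done = True, num_found = 1
After iteration 5: num = 9, done = False, num_found = 1
After iteration 6: num = 4, done = True, num_found = 1
After iteration 7: num = 1, done = False, num_found = 1
Loop ends.

Final answer: 1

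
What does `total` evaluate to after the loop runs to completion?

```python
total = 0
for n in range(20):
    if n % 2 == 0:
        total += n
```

Let's trace through this code step by step.

Initialize: total = 0
Entering loop: for n in range(20):
After iteration 1: n = 0, total = 0
After iteration 2: n = 1, total = 0
After iteration 3: n = 2, total = 2
After iteration 4: n = 3, total = 2
After iteration 5: n = 4, total = 6
After iteration 6: n = 5, total = 6
After iteration 7: n = 6, total = 12
After iteration 8: n = 7, total = 12
After iteration 9: n = 8, total = 20
After iteration 10: n = 9, total = 20
After iteration 11: n = 10, total = 30
After iteration 12: n = 11, total = 30
After iteration 13: n = 12, total = 42
After iteration 14: n = 13, total = 42
After iteration 15: n = 14, total = 56
After iteration 16: n = 15, total = 56
After iteration 17: n = 16, total = 72
After iteration 18: n = 17, total = 72
After iteration 19: n = 18, total = 90
After iteration 20: n = 19, total = 90
Loop ends.

Final answer: 90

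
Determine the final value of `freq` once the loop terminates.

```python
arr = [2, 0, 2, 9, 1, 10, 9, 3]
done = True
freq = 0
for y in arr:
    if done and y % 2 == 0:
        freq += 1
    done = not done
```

Let's trace through this code step by step.

Initialize: arr = [2, 0, 2, 9, 1, 10, 9, 3]
Initialize: done = True
Initialize: freq = 0
Entering loop: for y in arr:
After iteration 1: y = 2, done = False, freq = 1
After iteration 2: y = 0, done = True, freq = 1
After iteration 3: y = 2, done = False, freq = 2
After iteration 4: y = 9, done = True, freq = 2
After iteration 5: y = 1, done = False, freq = 2
After iteration 6: y = 10, done = True, freq = 2
After iteration 7: y = 9, done = False, freq = 2
After iteration 8: y = 3, done = True, freq = 2
Loop ends.

Final answer: 2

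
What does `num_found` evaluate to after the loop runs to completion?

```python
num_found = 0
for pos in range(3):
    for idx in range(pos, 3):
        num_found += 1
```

Let's trace through this code step by step.

Initialize: num_found = 0
Entering loop: for pos in range(3):
After iteration 1: pos = 0, num_found = 3
After iteration 2: pos = 1, num_found = 5
After iteration 3: pos = 2, num_found = 6
Loop ends.

Final answer: 6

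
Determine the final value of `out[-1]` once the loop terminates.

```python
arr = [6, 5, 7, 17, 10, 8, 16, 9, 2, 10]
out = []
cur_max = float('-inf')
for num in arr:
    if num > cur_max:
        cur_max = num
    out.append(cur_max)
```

Let's trace through this code step by step.

Initialize: arr = [6, 5, 7, 17, 10, 8, 16, 9, 2, 10]
Initialize: out = []
Initialize: cur_max = -inf
Entering loop: for num in arr:
After iteration 1: num = 6, out = [6], cur_max = 6
After iteration 2: num = 5, out = [6, 6], cur_max = 6
After iteration 3: num = 7, out = [6, 6, 7], cur_max = 7
After iteration 4: num = 17, out = [6, 6, 7, 17], cur_max = 17
After iteration 5: num = 10, out = [6, 6, 7, 17, 17], cur_max = 17
After iteration 6: num = 8, out = [6, 6, 7, 17, 17, 17], cur_max = 17
After iteration 7: num = 16, out = [6, 6, 7, 17, 17, 17, 17], cur_max = 17
After iteration 8: num = 9, out = [6, 6, 7, 17, 17, 17, 17, 17], cur_max = 17
After iteration 9: num = 2, out = [6, 6, 7, 17, 17, 17, 17, 17, 17], cur_max = 17
After iteration 10: num = 10, out = [6, 6, 7, 17, 17, 17, 17, 17, 17, 17], cur_max = 17
Loop ends.
out[-1] = 17

Final answer: 17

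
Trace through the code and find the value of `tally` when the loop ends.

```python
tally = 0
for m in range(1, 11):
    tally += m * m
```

Let's trace through this code step by step.

Initialize: tally = 0
Entering loop: for m in range(1, 11):
After iteration 1: m = 1, tally = 1
After iteration 2: m = 2, tally = 5
After iteration 3: m = 3, tally = 14
After iteration 4: m = 4, tally = 30
After iteration 5: m = 5, tally = 55
After iteration 6: m = 6, tally = 91
After iteration 7: m = 7, tally = 140
After iteration 8: m = 8, tally = 204
After iteration 9: m = 9, tally = 285
After iteration 10: m = 10, tally = 385
Loop ends.

Final answer: 385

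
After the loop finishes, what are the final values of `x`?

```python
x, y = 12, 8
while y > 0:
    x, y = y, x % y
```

Let's trace through this code step by step.

Initialize: x = 12
Initialize: y = 8
Entering loop: while y > 0:
After iteration 1: x = 8, y = 4
After iteration 2: x = 4, y = 0
Loop ends.

Final answer: 4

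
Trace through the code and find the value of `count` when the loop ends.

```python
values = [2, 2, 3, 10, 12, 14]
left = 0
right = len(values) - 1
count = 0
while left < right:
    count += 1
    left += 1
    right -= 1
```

Let's trace through this code step by step.

Initialize: values = [2, 2, 3, 10, 12, 14]
Initialize: left = 0
Initialize: right = 5
Initialize: count = 0
Entering loop: while left < right:
After iteration 1: left = 1, right = 4, count = 1
After iteration 2: left = 2, right = 3, count = 2
After iteration 3: left = 3, right = 2, count = 3
Loop ends.

Final answer: 3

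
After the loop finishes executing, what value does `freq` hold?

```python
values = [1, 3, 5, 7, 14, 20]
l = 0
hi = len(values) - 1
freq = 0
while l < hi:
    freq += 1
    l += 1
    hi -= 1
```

Let's trace through this code step by step.

Initialize: values = [1, 3, 5, 7, 14, 20]
Initialize: l = 0
Initialize: hi = 5
Initialize: freq = 0
Entering loop: while l < hi:
After iteration 1: l = 1, hi = 4, freq = 1
After iteration 2: l = 2, hi = 3, freq = 2
After iteration 3: l = 3, hi = 2, freq = 3
Loop ends.

Final answer: 3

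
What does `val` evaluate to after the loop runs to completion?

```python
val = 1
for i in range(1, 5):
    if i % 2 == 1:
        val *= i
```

Let's trace through this code step by step.

Initialize: val = 1
Entering loop: for i in range(1, 5):
After iteration 1: i = 1, val = 1
After iteration 2: i = 2, val = 1
After iteration 3: i = 3, val = 3
After iteration 4: i = 4, val = 3
Loop ends.

Final answer: 3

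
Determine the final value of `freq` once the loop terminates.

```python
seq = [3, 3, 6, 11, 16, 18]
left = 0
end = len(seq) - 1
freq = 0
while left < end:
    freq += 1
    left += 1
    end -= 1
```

Let's trace through this code step by step.

Initialize: seq = [3, 3, 6, 11, 16, 18]
Initialize: left = 0
Initialize: end = 5
Initialize: freq = 0
Entering loop: while left < end:
After iteration 1: left = 1, end = 4, freq = 1
After iteration 2: left = 2, end = 3, freq = 2
After iteration 3: left = 3, end = 2, freq = 3
Loop ends.

Final answer: 3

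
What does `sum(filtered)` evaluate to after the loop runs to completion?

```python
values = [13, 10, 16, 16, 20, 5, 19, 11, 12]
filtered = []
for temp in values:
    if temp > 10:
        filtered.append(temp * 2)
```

Let's trace through this code step by step.

Initialize: values = [13, 10, 16, 16, 20, 5, 19, 11, 12]
Initialize: filtered = []
Entering loop: for temp in values:
After iteration 1: temp = 13, filtered = [26]
After iteration 2: temp = 10, filtered = [26]
After iteration 3: temp = 16, filtered = [26, 32]
After iteration 4: temp = 16, filtered = [26, 32, 32]
After iteration 5: temp = 20, filtered = [26, 32, 32, 40]
After iteration 6: temp = 5, filtered = [26, 32, 32, 40]
After iteration 7: temp = 19, filtered = [26, 32, 32, 40, 38]
After iteration 8: temp = 11, filtered = [26, 32, 32, 40, 38, 22]
After iteration 9: temp = 12, filtered = [26, 32, 32, 40, 38, 22, 24]
Loop ends.
sum(filtered) = 214

Final answer: 214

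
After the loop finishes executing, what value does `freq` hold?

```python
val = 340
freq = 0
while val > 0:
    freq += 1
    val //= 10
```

Let's trace through this code step by step.

Initialize: val = 340
Initialize: freq = 0
Entering loop: while val > 0:
After iteration 1: val = 34, freq = 1
After iteration 2: val = 3, freq = 2
After iteration 3: val = 0, freq = 3
Loop ends.

Final answer: 3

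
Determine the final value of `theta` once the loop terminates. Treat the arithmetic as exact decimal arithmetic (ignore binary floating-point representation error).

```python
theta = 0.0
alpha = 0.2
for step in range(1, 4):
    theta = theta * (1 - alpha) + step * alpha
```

Let's trace through this code step by step.

Initialize: theta = 0.0
Initialize: alpha = 0.2
Entering loop: for step in range(1, 4):
After iteration 1: step = 1, theta = 0.2
After iteration 2: step = 2, theta = 0.56
After iteration 3: step = 3, theta = 1.048
Loop ends.

Final answer: 1.048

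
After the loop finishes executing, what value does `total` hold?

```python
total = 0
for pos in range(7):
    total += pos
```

Let's trace through this code step by step.

Initialize: total = 0
Entering loop: for pos in range(7):
After iteration 1: pos = 0, total = 0
After iteration 2: pos = 1, total = 1
After iteration 3: pos = 2, total = 3
After iteration 4: pos = 3, total = 6
After iteration 5: pos = 4, total = 10
After iteration 6: pos = 5, total = 15
After iteration 7: pos = 6, total = 21
Loop ends.

Final answer: 21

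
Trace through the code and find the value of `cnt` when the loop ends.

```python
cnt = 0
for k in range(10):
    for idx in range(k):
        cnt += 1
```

Let's trace through this code step by step.

Initialize: cnt = 0
Entering loop: for k in range(10):
After iteration 1: k = 0, cnt = 0
After iteration 2: k = 1, cnt = 1, idx = 0
After iteration 3: k = 2, cnt = 3, idx = 1
After iteration 4: k = 3, cnt = 6, idx = 2
After iteration 5: k = 4, cnt = 10, idx = 3
After iteration 6: k = 5, cnt = 15, idx = 4
After iteration 7: k = 6, cnt = 21, idx = 5
After iteration 8: k = 7, cnt = 28, idx = 6
After iteration 9: k = 8, cnt = 36, idx = 7
After iteration 10: k = 9, cnt = 45, idx = 8
Loop ends.

Final answer: 45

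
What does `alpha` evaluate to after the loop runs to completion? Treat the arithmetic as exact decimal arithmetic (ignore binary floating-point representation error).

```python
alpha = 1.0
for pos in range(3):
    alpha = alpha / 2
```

Let's trace through this code step by step.

Initialize: alpha = 1.0
Entering loop: for pos in range(3):
After iteration 1: pos = 0, alpha = 0.5
After iteration 2: pos = 1, alpha = 0.25
After iteration 3: pos = 2, alpha = 0.125
Loop ends.

Final answer: 0.125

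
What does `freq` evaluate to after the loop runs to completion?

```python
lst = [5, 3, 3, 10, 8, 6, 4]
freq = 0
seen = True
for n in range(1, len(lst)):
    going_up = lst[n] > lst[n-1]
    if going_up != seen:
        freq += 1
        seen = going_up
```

Let's trace through this code step by step.

Initialize: lst = [5, 3, 3, 10, 8, 6, 4]
Initialize: freq = 0
Initialize: seen = True
Entering loop: for n in range(1, len(lst)):
After iteration 1: n = 1, freq = 1, seen = False, going_up = False
After iteration 2: n = 2, freq = 1, seen = False, going_up = False
After iteration 3: n = 3, freq = 2, seen = True, going_up = True
After iteration 4: n = 4, freq = 3, seen = False, going_up = False
After iteration 5: n = 5, freq = 3, seen = False, going_up = False
After iteration 6: n = 6, freq = 3, seen = False, going_up = False
Loop ends.

Final answer: 3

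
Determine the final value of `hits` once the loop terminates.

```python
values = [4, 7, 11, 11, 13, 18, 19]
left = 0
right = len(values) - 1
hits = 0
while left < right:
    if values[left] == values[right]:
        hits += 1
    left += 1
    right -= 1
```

Let's trace through this code step by step.

Initialize: values = [4, 7, 11, 11, 13, 18, 19]
Initialize: left = 0
Initialize: right = 6
Initialize: hits = 0
Entering loop: while left < right:
After iteration 1: left = 1, right = 5, hits = 0
After iteration 2: left = 2, right = 4, hits = 0
After iteration 3: left = 3, right = 3, hits = 0
Loop ends.

Final answer: 0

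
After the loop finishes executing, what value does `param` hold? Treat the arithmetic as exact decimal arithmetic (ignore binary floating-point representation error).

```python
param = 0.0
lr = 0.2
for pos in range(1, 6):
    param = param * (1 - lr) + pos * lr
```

Let's trace through this code step by step.

Initialize: param = 0.0
Initialize: lr = 0.2
Entering loop: for pos in range(1, 6):
After iteration 1: pos = 1, param = 0.2
After iteration 2: pos = 2, param = 0.56
After iteration 3: pos = 3, param = 1.048
After iteration 4: pos = 4, param = 1.6384
After iteration 5: pos = 5, param = 2.31072
Loop ends.

Final answer: 2.31072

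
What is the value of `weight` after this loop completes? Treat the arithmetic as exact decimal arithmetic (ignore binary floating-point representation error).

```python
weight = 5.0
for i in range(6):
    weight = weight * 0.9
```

Let's trace through this code step by step.

Initialize: weight = 5.0
Entering loop: for i in range(6):
After iteration 1: i = 0, weight = 4.5
After iteration 2: i = 1, weight = 4.05
After iteration 3: i = 2, weight = 3.645
After iteration 4: i = 3, weight = 3.2805
After iteration 5: i = 4, weight = 2.95245
After iteration 6: i = 5, weight = 2.657205
Loop ends.

Final answer: 2.657205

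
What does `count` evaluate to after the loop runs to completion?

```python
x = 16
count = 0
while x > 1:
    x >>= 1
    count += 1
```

Let's trace through this code step by step.

Initialize: x = 16
Initialize: count = 0
Entering loop: while x > 1:
After iteration 1: x = 8, count = 1
After iteration 2: x = 4, count = 2
After iteration 3: x = 2, count = 3
After iteration 4: x = 1, count = 4
Loop ends.

Final answer: 4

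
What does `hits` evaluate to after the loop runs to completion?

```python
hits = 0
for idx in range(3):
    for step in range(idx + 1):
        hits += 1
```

Let's trace through this code step by step.

Initialize: hits = 0
Entering loop: for idx in range(3):
After iteration 1: idx = 0, hits = 1, step = 0
After iteration 2: idx = 1, hits = 3, step = 1
After iteration 3: idx = 2, hits = 6, step = 2
Loop ends.

Final answer: 6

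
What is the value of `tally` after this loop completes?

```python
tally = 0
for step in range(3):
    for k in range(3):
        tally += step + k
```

Let's trace through this code step by step.

Initialize: tally = 0
Entering loop: for step in range(3):
After iteration 1: step = 0, tally = 3
After iteration 2: step = 1, tally = 9
After iteration 3: step = 2, tally = 18
Loop ends.

Final answer: 18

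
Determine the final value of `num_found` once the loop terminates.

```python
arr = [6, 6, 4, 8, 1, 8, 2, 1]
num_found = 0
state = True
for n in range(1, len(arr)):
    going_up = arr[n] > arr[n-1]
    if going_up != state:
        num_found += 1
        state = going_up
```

Let's trace through this code step by step.

Initialize: arr = [6, 6, 4, 8, 1, 8, 2, 1]
Initialize: num_found = 0
Initialize: state = True
Entering loop: for n in range(1, len(arr)):
After iteration 1: n = 1, num_found = 1, state = False, going_up = False
After iteration 2: n = 2, num_found = 1, state = False, going_up = False
After iteration 3: n = 3, num_found = 2, state = True, going_up = True
After iteration 4: n = 4, num_found = 3, state = False, going_up = False
After iteration 5: n = 5, num_found = 4, state = True, going_up = True
After iteration 6: n = 6, num_found = 5, state = False, going_up = False
After iteration 7: n = 7, num_found = 5, state = False, going_up = False
Loop ends.

Final answer: 5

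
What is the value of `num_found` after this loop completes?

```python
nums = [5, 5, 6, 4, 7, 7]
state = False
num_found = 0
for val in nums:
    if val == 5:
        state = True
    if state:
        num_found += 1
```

Let's trace through this code step by step.

Initialize: nums = [5, 5, 6, 4, 7, 7]
Initialize: state = False
Initialize: num_found = 0
Entering loop: for val in nums:
After iteration 1: val = 5, state = True, num_found = 1
After iteration 2: val = 5, state = True, num_found = 2
After iteration 3: val = 6, state = True, num_found = 3
After iteration 4: val = 4, state = True, num_found = 4
After iteration 5: val = 7, state = True, num_found = 5
After iteration 6: val = 7, state = True, num_found = 6
Loop ends.

Final answer: 6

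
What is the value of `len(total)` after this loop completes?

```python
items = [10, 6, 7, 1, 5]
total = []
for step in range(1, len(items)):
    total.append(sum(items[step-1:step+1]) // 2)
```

Let's trace through this code step by step.

Initialize: items = [10, 6, 7, 1, 5]
Initialize: total = []
Entering loop: for step in range(1, len(items)):
After iteration 1: step = 1, total = [8]
After iteration 2: step = 2, total = [8, 6]
After iteration 3: step = 3, total = [8, 6, 4]
After iteration 4: step = 4, total = [8, 6, 4, 3]
Loop ends.
len(total) = 4

Final answer: 4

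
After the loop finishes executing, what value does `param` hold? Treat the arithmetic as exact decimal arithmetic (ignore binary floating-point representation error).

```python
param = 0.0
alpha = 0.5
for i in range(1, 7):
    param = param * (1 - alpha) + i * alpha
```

Let's trace through this code step by step.

Initialize: param = 0.0
Initialize: alpha = 0.5
Entering loop: for i in range(1, 7):
After iteration 1: i = 1, param = 0.5
After iteration 2: i = 2, param = 1.25
After iteration 3: i = 3, param = 2.125
After iteration 4: i = 4, param = 3.0625
After iteration 5: i = 5, param = 4.03125
After iteration 6: i = 6, param = 5.015625
Loop ends.

Final answer: 5.015625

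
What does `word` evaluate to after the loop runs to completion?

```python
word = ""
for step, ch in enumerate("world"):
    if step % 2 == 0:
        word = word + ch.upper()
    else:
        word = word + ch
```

Let's trace through this code step by step.

Initialize: word = ''
Entering loop: for step, ch in enumerate("world"):
After iteration 1: step = 0, ch = 'w', word = 'W'
After iteration 2: step = 1, ch = 'o', word = 'Wo'
After iteration 3: step = 2, ch = 'r', word = 'WoR'
After iteration 4: step = 3, ch = 'l', word = 'WoRl'
After iteration 5: step = 4, ch = 'd', word = 'WoRlD'
Loop ends.

Final answer: 'WoRlD'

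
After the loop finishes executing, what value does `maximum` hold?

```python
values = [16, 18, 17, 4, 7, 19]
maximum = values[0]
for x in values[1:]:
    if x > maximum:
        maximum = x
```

Let's trace through this code step by step.

Initialize: values = [16, 18, 17, 4, 7, 19]
Initialize: maximum = 16
Entering loop: for x in values[1:]:
After iteration 1: x = 18, maximum = 18
After iteration 2: x = 17, maximum = 18
After iteration 3: x = 4, maximum = 18
After iteration 4: x = 7, maximum = 18
After iteration 5: x = 19, maximum = 19
Loop ends.

Final answer: 19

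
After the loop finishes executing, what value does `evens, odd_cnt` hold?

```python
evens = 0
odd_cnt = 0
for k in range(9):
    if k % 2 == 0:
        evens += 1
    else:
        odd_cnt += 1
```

Let's trace through this code step by step.

Initialize: evens = 0
Initialize: odd_cnt = 0
Entering loop: for k in range(9):
After iteration 1: k = 0, evens = 1, odd_cnt = 0
After iteration 2: k = 1, evens = 1, odd_cnt = 1
After iteration 3: k = 2, evens = 2, odd_cnt = 1
After iteration 4: k = 3, evens = 2, odd_cnt = 2
After iteration 5: k = 4, evens = 3, odd_cnt = 2
After iteration 6: k = 5, evens = 3, odd_cnt = 3
After iteration 7: k = 6, evens = 4, odd_cnt = 3
After iteration 8: k = 7, evens = 4, odd_cnt = 4
After iteration 9: k = 8, evens = 5, odd_cnt = 4
Loop ends.

Final answer: 5, 4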